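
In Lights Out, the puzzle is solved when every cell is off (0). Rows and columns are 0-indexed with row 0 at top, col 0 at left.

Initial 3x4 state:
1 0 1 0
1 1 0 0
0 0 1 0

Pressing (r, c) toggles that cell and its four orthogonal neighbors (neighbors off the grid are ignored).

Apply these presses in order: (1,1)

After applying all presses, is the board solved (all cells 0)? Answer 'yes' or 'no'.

Answer: no

Derivation:
After press 1 at (1,1):
1 1 1 0
0 0 1 0
0 1 1 0

Lights still on: 6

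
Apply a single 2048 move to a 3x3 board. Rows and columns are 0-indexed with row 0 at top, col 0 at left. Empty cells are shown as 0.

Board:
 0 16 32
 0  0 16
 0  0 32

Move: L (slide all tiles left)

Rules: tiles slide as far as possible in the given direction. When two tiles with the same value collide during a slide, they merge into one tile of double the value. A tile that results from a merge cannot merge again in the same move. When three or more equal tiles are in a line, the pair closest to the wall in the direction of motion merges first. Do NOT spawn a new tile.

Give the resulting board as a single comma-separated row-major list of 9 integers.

Answer: 16, 32, 0, 16, 0, 0, 32, 0, 0

Derivation:
Slide left:
row 0: [0, 16, 32] -> [16, 32, 0]
row 1: [0, 0, 16] -> [16, 0, 0]
row 2: [0, 0, 32] -> [32, 0, 0]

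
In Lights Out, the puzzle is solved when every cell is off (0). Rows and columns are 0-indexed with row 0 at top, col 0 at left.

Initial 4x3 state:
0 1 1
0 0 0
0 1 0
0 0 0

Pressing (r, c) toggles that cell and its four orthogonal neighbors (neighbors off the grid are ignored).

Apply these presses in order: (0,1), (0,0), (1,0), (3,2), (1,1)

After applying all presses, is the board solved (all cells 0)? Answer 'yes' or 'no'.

Answer: no

Derivation:
After press 1 at (0,1):
1 0 0
0 1 0
0 1 0
0 0 0

After press 2 at (0,0):
0 1 0
1 1 0
0 1 0
0 0 0

After press 3 at (1,0):
1 1 0
0 0 0
1 1 0
0 0 0

After press 4 at (3,2):
1 1 0
0 0 0
1 1 1
0 1 1

After press 5 at (1,1):
1 0 0
1 1 1
1 0 1
0 1 1

Lights still on: 8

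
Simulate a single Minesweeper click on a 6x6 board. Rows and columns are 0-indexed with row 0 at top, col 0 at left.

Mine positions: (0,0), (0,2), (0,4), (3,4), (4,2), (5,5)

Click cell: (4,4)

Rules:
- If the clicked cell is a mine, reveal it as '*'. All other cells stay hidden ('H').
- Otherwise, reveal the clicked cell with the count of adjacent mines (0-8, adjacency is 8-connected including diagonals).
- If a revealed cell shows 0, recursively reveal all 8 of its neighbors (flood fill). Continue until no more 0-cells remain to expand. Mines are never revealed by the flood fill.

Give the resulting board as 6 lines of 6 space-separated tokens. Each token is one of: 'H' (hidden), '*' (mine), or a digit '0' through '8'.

H H H H H H
H H H H H H
H H H H H H
H H H H H H
H H H H 2 H
H H H H H H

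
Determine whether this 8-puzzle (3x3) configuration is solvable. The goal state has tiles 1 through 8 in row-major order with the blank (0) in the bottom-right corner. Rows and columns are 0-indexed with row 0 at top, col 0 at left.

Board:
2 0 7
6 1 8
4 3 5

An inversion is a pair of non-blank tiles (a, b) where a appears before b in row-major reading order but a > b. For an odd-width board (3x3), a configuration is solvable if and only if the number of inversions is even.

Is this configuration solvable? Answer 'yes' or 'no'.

Answer: yes

Derivation:
Inversions (pairs i<j in row-major order where tile[i] > tile[j] > 0): 14
14 is even, so the puzzle is solvable.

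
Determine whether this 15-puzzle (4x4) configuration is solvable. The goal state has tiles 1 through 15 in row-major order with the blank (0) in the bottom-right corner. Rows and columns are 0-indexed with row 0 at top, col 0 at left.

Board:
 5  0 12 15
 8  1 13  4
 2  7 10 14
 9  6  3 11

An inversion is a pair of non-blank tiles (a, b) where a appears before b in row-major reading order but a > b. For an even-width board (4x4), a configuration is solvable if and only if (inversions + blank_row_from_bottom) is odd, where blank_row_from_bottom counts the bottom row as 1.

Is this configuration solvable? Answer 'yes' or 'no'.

Inversions: 54
Blank is in row 0 (0-indexed from top), which is row 4 counting from the bottom (bottom = 1).
54 + 4 = 58, which is even, so the puzzle is not solvable.

Answer: no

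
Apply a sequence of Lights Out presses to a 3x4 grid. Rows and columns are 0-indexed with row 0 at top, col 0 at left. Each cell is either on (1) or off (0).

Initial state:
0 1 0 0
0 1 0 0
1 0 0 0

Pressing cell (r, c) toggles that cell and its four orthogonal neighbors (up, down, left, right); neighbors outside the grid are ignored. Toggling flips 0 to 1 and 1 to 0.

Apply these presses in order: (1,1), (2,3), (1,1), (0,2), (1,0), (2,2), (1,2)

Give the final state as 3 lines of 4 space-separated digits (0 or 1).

Answer: 1 0 0 1
1 1 1 0
0 1 1 0

Derivation:
After press 1 at (1,1):
0 0 0 0
1 0 1 0
1 1 0 0

After press 2 at (2,3):
0 0 0 0
1 0 1 1
1 1 1 1

After press 3 at (1,1):
0 1 0 0
0 1 0 1
1 0 1 1

After press 4 at (0,2):
0 0 1 1
0 1 1 1
1 0 1 1

After press 5 at (1,0):
1 0 1 1
1 0 1 1
0 0 1 1

After press 6 at (2,2):
1 0 1 1
1 0 0 1
0 1 0 0

After press 7 at (1,2):
1 0 0 1
1 1 1 0
0 1 1 0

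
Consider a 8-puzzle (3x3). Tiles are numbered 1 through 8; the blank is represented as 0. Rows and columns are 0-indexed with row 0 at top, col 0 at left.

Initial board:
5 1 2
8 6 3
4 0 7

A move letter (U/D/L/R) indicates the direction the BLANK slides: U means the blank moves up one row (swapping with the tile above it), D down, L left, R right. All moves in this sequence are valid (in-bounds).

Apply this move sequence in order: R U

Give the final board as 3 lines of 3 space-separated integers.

After move 1 (R):
5 1 2
8 6 3
4 7 0

After move 2 (U):
5 1 2
8 6 0
4 7 3

Answer: 5 1 2
8 6 0
4 7 3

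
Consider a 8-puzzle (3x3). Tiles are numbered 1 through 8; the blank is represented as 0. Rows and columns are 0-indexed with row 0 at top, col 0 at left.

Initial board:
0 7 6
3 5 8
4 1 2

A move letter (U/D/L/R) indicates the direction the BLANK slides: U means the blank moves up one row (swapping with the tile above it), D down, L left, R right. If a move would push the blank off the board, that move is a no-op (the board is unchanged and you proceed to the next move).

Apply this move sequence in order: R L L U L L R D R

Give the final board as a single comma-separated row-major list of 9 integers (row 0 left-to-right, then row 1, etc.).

After move 1 (R):
7 0 6
3 5 8
4 1 2

After move 2 (L):
0 7 6
3 5 8
4 1 2

After move 3 (L):
0 7 6
3 5 8
4 1 2

After move 4 (U):
0 7 6
3 5 8
4 1 2

After move 5 (L):
0 7 6
3 5 8
4 1 2

After move 6 (L):
0 7 6
3 5 8
4 1 2

After move 7 (R):
7 0 6
3 5 8
4 1 2

After move 8 (D):
7 5 6
3 0 8
4 1 2

After move 9 (R):
7 5 6
3 8 0
4 1 2

Answer: 7, 5, 6, 3, 8, 0, 4, 1, 2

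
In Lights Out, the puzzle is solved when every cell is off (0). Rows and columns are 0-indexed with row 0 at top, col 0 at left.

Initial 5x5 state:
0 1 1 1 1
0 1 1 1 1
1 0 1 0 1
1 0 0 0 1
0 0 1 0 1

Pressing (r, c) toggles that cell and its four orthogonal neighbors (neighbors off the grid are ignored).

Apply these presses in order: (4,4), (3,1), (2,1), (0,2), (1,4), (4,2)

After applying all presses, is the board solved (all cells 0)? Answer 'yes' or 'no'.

After press 1 at (4,4):
0 1 1 1 1
0 1 1 1 1
1 0 1 0 1
1 0 0 0 0
0 0 1 1 0

After press 2 at (3,1):
0 1 1 1 1
0 1 1 1 1
1 1 1 0 1
0 1 1 0 0
0 1 1 1 0

After press 3 at (2,1):
0 1 1 1 1
0 0 1 1 1
0 0 0 0 1
0 0 1 0 0
0 1 1 1 0

After press 4 at (0,2):
0 0 0 0 1
0 0 0 1 1
0 0 0 0 1
0 0 1 0 0
0 1 1 1 0

After press 5 at (1,4):
0 0 0 0 0
0 0 0 0 0
0 0 0 0 0
0 0 1 0 0
0 1 1 1 0

After press 6 at (4,2):
0 0 0 0 0
0 0 0 0 0
0 0 0 0 0
0 0 0 0 0
0 0 0 0 0

Lights still on: 0

Answer: yes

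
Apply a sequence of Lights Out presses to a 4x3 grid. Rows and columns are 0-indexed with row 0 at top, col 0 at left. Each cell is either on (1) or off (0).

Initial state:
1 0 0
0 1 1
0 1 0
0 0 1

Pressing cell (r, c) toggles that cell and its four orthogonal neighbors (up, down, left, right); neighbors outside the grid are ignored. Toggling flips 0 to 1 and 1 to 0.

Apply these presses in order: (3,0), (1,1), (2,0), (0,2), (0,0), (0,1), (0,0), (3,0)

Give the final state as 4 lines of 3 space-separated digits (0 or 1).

After press 1 at (3,0):
1 0 0
0 1 1
1 1 0
1 1 1

After press 2 at (1,1):
1 1 0
1 0 0
1 0 0
1 1 1

After press 3 at (2,0):
1 1 0
0 0 0
0 1 0
0 1 1

After press 4 at (0,2):
1 0 1
0 0 1
0 1 0
0 1 1

After press 5 at (0,0):
0 1 1
1 0 1
0 1 0
0 1 1

After press 6 at (0,1):
1 0 0
1 1 1
0 1 0
0 1 1

After press 7 at (0,0):
0 1 0
0 1 1
0 1 0
0 1 1

After press 8 at (3,0):
0 1 0
0 1 1
1 1 0
1 0 1

Answer: 0 1 0
0 1 1
1 1 0
1 0 1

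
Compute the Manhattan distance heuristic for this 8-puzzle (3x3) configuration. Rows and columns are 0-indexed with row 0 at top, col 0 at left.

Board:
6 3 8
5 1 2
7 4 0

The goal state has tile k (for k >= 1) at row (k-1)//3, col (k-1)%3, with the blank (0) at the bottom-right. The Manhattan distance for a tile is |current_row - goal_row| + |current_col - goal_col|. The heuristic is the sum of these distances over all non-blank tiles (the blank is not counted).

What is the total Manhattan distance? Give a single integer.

Tile 6: at (0,0), goal (1,2), distance |0-1|+|0-2| = 3
Tile 3: at (0,1), goal (0,2), distance |0-0|+|1-2| = 1
Tile 8: at (0,2), goal (2,1), distance |0-2|+|2-1| = 3
Tile 5: at (1,0), goal (1,1), distance |1-1|+|0-1| = 1
Tile 1: at (1,1), goal (0,0), distance |1-0|+|1-0| = 2
Tile 2: at (1,2), goal (0,1), distance |1-0|+|2-1| = 2
Tile 7: at (2,0), goal (2,0), distance |2-2|+|0-0| = 0
Tile 4: at (2,1), goal (1,0), distance |2-1|+|1-0| = 2
Sum: 3 + 1 + 3 + 1 + 2 + 2 + 0 + 2 = 14

Answer: 14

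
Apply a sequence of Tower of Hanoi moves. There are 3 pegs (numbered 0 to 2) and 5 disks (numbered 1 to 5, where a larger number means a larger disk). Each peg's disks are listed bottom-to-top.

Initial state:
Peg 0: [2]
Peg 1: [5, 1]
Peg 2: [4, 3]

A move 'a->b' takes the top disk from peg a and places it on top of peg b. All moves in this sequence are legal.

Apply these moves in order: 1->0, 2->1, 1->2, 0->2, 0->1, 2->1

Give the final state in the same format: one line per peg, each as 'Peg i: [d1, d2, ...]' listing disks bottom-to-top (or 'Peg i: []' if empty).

After move 1 (1->0):
Peg 0: [2, 1]
Peg 1: [5]
Peg 2: [4, 3]

After move 2 (2->1):
Peg 0: [2, 1]
Peg 1: [5, 3]
Peg 2: [4]

After move 3 (1->2):
Peg 0: [2, 1]
Peg 1: [5]
Peg 2: [4, 3]

After move 4 (0->2):
Peg 0: [2]
Peg 1: [5]
Peg 2: [4, 3, 1]

After move 5 (0->1):
Peg 0: []
Peg 1: [5, 2]
Peg 2: [4, 3, 1]

After move 6 (2->1):
Peg 0: []
Peg 1: [5, 2, 1]
Peg 2: [4, 3]

Answer: Peg 0: []
Peg 1: [5, 2, 1]
Peg 2: [4, 3]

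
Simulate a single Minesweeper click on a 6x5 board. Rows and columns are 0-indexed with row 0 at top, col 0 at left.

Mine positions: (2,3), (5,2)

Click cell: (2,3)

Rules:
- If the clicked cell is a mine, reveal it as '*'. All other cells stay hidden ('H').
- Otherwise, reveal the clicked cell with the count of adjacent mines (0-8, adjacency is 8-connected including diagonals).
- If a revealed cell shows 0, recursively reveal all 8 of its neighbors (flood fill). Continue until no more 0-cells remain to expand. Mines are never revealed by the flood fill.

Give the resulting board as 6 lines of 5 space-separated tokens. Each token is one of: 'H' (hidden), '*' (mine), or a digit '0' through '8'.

H H H H H
H H H H H
H H H * H
H H H H H
H H H H H
H H H H H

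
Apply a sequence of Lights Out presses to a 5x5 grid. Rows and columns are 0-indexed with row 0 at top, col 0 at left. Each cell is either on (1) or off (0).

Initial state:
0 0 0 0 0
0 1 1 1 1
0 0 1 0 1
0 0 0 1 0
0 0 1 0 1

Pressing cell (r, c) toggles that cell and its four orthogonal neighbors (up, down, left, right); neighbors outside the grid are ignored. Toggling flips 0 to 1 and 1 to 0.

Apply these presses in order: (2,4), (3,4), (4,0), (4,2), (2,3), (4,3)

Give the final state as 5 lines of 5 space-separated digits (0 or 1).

After press 1 at (2,4):
0 0 0 0 0
0 1 1 1 0
0 0 1 1 0
0 0 0 1 1
0 0 1 0 1

After press 2 at (3,4):
0 0 0 0 0
0 1 1 1 0
0 0 1 1 1
0 0 0 0 0
0 0 1 0 0

After press 3 at (4,0):
0 0 0 0 0
0 1 1 1 0
0 0 1 1 1
1 0 0 0 0
1 1 1 0 0

After press 4 at (4,2):
0 0 0 0 0
0 1 1 1 0
0 0 1 1 1
1 0 1 0 0
1 0 0 1 0

After press 5 at (2,3):
0 0 0 0 0
0 1 1 0 0
0 0 0 0 0
1 0 1 1 0
1 0 0 1 0

After press 6 at (4,3):
0 0 0 0 0
0 1 1 0 0
0 0 0 0 0
1 0 1 0 0
1 0 1 0 1

Answer: 0 0 0 0 0
0 1 1 0 0
0 0 0 0 0
1 0 1 0 0
1 0 1 0 1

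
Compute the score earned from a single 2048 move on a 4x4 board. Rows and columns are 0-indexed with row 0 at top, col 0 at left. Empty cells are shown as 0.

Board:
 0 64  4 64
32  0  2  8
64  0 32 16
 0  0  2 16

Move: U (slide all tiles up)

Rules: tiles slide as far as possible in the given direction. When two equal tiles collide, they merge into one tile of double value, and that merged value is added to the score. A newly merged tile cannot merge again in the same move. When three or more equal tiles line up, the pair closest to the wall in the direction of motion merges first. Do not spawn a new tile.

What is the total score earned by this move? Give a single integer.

Answer: 32

Derivation:
Slide up:
col 0: [0, 32, 64, 0] -> [32, 64, 0, 0]  score +0 (running 0)
col 1: [64, 0, 0, 0] -> [64, 0, 0, 0]  score +0 (running 0)
col 2: [4, 2, 32, 2] -> [4, 2, 32, 2]  score +0 (running 0)
col 3: [64, 8, 16, 16] -> [64, 8, 32, 0]  score +32 (running 32)
Board after move:
32 64  4 64
64  0  2  8
 0  0 32 32
 0  0  2  0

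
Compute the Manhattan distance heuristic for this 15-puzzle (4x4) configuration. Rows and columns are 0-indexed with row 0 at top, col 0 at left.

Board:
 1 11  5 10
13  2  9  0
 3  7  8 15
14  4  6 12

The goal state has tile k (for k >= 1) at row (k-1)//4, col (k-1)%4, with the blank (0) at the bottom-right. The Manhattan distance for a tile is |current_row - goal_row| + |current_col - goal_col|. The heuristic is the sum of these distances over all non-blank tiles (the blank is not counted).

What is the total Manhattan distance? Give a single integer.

Answer: 36

Derivation:
Tile 1: at (0,0), goal (0,0), distance |0-0|+|0-0| = 0
Tile 11: at (0,1), goal (2,2), distance |0-2|+|1-2| = 3
Tile 5: at (0,2), goal (1,0), distance |0-1|+|2-0| = 3
Tile 10: at (0,3), goal (2,1), distance |0-2|+|3-1| = 4
Tile 13: at (1,0), goal (3,0), distance |1-3|+|0-0| = 2
Tile 2: at (1,1), goal (0,1), distance |1-0|+|1-1| = 1
Tile 9: at (1,2), goal (2,0), distance |1-2|+|2-0| = 3
Tile 3: at (2,0), goal (0,2), distance |2-0|+|0-2| = 4
Tile 7: at (2,1), goal (1,2), distance |2-1|+|1-2| = 2
Tile 8: at (2,2), goal (1,3), distance |2-1|+|2-3| = 2
Tile 15: at (2,3), goal (3,2), distance |2-3|+|3-2| = 2
Tile 14: at (3,0), goal (3,1), distance |3-3|+|0-1| = 1
Tile 4: at (3,1), goal (0,3), distance |3-0|+|1-3| = 5
Tile 6: at (3,2), goal (1,1), distance |3-1|+|2-1| = 3
Tile 12: at (3,3), goal (2,3), distance |3-2|+|3-3| = 1
Sum: 0 + 3 + 3 + 4 + 2 + 1 + 3 + 4 + 2 + 2 + 2 + 1 + 5 + 3 + 1 = 36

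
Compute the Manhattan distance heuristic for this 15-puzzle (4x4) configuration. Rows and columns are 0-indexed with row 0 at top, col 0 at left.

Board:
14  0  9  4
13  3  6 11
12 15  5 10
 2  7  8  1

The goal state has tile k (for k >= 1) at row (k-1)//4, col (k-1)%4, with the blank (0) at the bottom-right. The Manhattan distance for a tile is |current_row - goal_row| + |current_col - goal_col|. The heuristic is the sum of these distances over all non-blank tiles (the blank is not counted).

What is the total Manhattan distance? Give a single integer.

Answer: 41

Derivation:
Tile 14: at (0,0), goal (3,1), distance |0-3|+|0-1| = 4
Tile 9: at (0,2), goal (2,0), distance |0-2|+|2-0| = 4
Tile 4: at (0,3), goal (0,3), distance |0-0|+|3-3| = 0
Tile 13: at (1,0), goal (3,0), distance |1-3|+|0-0| = 2
Tile 3: at (1,1), goal (0,2), distance |1-0|+|1-2| = 2
Tile 6: at (1,2), goal (1,1), distance |1-1|+|2-1| = 1
Tile 11: at (1,3), goal (2,2), distance |1-2|+|3-2| = 2
Tile 12: at (2,0), goal (2,3), distance |2-2|+|0-3| = 3
Tile 15: at (2,1), goal (3,2), distance |2-3|+|1-2| = 2
Tile 5: at (2,2), goal (1,0), distance |2-1|+|2-0| = 3
Tile 10: at (2,3), goal (2,1), distance |2-2|+|3-1| = 2
Tile 2: at (3,0), goal (0,1), distance |3-0|+|0-1| = 4
Tile 7: at (3,1), goal (1,2), distance |3-1|+|1-2| = 3
Tile 8: at (3,2), goal (1,3), distance |3-1|+|2-3| = 3
Tile 1: at (3,3), goal (0,0), distance |3-0|+|3-0| = 6
Sum: 4 + 4 + 0 + 2 + 2 + 1 + 2 + 3 + 2 + 3 + 2 + 4 + 3 + 3 + 6 = 41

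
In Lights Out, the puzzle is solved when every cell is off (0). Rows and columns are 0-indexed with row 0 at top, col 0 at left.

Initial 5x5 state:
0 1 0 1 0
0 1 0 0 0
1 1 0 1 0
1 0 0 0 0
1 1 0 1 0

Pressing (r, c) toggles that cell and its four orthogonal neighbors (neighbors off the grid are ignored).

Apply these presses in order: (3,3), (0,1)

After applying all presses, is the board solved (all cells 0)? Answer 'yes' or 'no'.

After press 1 at (3,3):
0 1 0 1 0
0 1 0 0 0
1 1 0 0 0
1 0 1 1 1
1 1 0 0 0

After press 2 at (0,1):
1 0 1 1 0
0 0 0 0 0
1 1 0 0 0
1 0 1 1 1
1 1 0 0 0

Lights still on: 11

Answer: no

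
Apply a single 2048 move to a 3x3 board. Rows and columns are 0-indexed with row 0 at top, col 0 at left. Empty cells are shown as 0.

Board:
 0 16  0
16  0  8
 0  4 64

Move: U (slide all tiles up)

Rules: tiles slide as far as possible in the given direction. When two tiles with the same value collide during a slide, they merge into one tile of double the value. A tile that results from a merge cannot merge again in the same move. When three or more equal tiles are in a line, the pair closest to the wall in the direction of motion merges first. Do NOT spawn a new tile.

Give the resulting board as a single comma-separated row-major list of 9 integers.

Slide up:
col 0: [0, 16, 0] -> [16, 0, 0]
col 1: [16, 0, 4] -> [16, 4, 0]
col 2: [0, 8, 64] -> [8, 64, 0]

Answer: 16, 16, 8, 0, 4, 64, 0, 0, 0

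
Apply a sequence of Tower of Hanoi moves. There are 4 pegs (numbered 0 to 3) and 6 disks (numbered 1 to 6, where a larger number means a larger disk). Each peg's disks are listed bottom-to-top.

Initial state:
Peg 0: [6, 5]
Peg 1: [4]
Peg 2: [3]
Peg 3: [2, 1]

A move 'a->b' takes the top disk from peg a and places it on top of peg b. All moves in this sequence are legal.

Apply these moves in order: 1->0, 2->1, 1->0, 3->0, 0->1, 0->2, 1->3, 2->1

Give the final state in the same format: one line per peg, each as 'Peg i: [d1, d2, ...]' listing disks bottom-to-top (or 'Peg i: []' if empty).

Answer: Peg 0: [6, 5, 4]
Peg 1: [3]
Peg 2: []
Peg 3: [2, 1]

Derivation:
After move 1 (1->0):
Peg 0: [6, 5, 4]
Peg 1: []
Peg 2: [3]
Peg 3: [2, 1]

After move 2 (2->1):
Peg 0: [6, 5, 4]
Peg 1: [3]
Peg 2: []
Peg 3: [2, 1]

After move 3 (1->0):
Peg 0: [6, 5, 4, 3]
Peg 1: []
Peg 2: []
Peg 3: [2, 1]

After move 4 (3->0):
Peg 0: [6, 5, 4, 3, 1]
Peg 1: []
Peg 2: []
Peg 3: [2]

After move 5 (0->1):
Peg 0: [6, 5, 4, 3]
Peg 1: [1]
Peg 2: []
Peg 3: [2]

After move 6 (0->2):
Peg 0: [6, 5, 4]
Peg 1: [1]
Peg 2: [3]
Peg 3: [2]

After move 7 (1->3):
Peg 0: [6, 5, 4]
Peg 1: []
Peg 2: [3]
Peg 3: [2, 1]

After move 8 (2->1):
Peg 0: [6, 5, 4]
Peg 1: [3]
Peg 2: []
Peg 3: [2, 1]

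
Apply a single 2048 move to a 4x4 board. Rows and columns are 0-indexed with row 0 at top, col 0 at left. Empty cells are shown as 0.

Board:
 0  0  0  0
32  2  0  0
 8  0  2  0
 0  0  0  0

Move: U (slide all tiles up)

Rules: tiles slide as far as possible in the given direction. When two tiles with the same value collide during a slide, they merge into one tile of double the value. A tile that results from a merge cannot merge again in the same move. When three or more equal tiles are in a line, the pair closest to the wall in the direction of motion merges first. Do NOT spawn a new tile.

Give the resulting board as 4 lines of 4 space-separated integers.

Slide up:
col 0: [0, 32, 8, 0] -> [32, 8, 0, 0]
col 1: [0, 2, 0, 0] -> [2, 0, 0, 0]
col 2: [0, 0, 2, 0] -> [2, 0, 0, 0]
col 3: [0, 0, 0, 0] -> [0, 0, 0, 0]

Answer: 32  2  2  0
 8  0  0  0
 0  0  0  0
 0  0  0  0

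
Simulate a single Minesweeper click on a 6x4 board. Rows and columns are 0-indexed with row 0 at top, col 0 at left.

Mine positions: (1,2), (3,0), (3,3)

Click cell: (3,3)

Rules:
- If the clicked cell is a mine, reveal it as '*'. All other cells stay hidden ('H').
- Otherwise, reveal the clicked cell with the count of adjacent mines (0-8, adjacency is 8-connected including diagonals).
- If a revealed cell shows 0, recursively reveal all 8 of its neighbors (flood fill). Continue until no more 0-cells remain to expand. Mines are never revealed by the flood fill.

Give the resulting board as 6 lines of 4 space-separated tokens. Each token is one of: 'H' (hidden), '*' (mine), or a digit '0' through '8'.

H H H H
H H H H
H H H H
H H H *
H H H H
H H H H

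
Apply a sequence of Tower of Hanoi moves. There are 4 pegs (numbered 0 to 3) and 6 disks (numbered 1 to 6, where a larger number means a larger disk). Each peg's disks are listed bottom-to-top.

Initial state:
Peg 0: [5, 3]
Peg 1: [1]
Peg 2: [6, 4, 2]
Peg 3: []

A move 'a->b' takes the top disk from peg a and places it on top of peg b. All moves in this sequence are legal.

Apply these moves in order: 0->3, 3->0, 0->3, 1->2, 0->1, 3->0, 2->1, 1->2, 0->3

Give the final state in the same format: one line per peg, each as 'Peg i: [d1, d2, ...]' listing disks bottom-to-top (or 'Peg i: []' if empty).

Answer: Peg 0: []
Peg 1: [5]
Peg 2: [6, 4, 2, 1]
Peg 3: [3]

Derivation:
After move 1 (0->3):
Peg 0: [5]
Peg 1: [1]
Peg 2: [6, 4, 2]
Peg 3: [3]

After move 2 (3->0):
Peg 0: [5, 3]
Peg 1: [1]
Peg 2: [6, 4, 2]
Peg 3: []

After move 3 (0->3):
Peg 0: [5]
Peg 1: [1]
Peg 2: [6, 4, 2]
Peg 3: [3]

After move 4 (1->2):
Peg 0: [5]
Peg 1: []
Peg 2: [6, 4, 2, 1]
Peg 3: [3]

After move 5 (0->1):
Peg 0: []
Peg 1: [5]
Peg 2: [6, 4, 2, 1]
Peg 3: [3]

After move 6 (3->0):
Peg 0: [3]
Peg 1: [5]
Peg 2: [6, 4, 2, 1]
Peg 3: []

After move 7 (2->1):
Peg 0: [3]
Peg 1: [5, 1]
Peg 2: [6, 4, 2]
Peg 3: []

After move 8 (1->2):
Peg 0: [3]
Peg 1: [5]
Peg 2: [6, 4, 2, 1]
Peg 3: []

After move 9 (0->3):
Peg 0: []
Peg 1: [5]
Peg 2: [6, 4, 2, 1]
Peg 3: [3]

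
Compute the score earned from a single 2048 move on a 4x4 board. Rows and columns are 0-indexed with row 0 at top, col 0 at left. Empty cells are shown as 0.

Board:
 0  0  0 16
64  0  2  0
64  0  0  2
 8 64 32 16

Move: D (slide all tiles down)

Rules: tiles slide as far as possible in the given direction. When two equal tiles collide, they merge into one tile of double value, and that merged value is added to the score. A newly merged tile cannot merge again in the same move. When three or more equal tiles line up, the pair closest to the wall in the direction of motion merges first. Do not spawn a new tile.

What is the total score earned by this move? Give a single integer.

Answer: 128

Derivation:
Slide down:
col 0: [0, 64, 64, 8] -> [0, 0, 128, 8]  score +128 (running 128)
col 1: [0, 0, 0, 64] -> [0, 0, 0, 64]  score +0 (running 128)
col 2: [0, 2, 0, 32] -> [0, 0, 2, 32]  score +0 (running 128)
col 3: [16, 0, 2, 16] -> [0, 16, 2, 16]  score +0 (running 128)
Board after move:
  0   0   0   0
  0   0   0  16
128   0   2   2
  8  64  32  16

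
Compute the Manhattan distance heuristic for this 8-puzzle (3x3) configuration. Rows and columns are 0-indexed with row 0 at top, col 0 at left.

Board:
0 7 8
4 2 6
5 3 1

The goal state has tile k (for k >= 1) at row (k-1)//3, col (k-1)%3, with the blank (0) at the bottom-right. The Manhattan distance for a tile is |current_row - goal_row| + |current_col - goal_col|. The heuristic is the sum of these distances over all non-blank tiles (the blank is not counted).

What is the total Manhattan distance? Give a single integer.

Answer: 16

Derivation:
Tile 7: at (0,1), goal (2,0), distance |0-2|+|1-0| = 3
Tile 8: at (0,2), goal (2,1), distance |0-2|+|2-1| = 3
Tile 4: at (1,0), goal (1,0), distance |1-1|+|0-0| = 0
Tile 2: at (1,1), goal (0,1), distance |1-0|+|1-1| = 1
Tile 6: at (1,2), goal (1,2), distance |1-1|+|2-2| = 0
Tile 5: at (2,0), goal (1,1), distance |2-1|+|0-1| = 2
Tile 3: at (2,1), goal (0,2), distance |2-0|+|1-2| = 3
Tile 1: at (2,2), goal (0,0), distance |2-0|+|2-0| = 4
Sum: 3 + 3 + 0 + 1 + 0 + 2 + 3 + 4 = 16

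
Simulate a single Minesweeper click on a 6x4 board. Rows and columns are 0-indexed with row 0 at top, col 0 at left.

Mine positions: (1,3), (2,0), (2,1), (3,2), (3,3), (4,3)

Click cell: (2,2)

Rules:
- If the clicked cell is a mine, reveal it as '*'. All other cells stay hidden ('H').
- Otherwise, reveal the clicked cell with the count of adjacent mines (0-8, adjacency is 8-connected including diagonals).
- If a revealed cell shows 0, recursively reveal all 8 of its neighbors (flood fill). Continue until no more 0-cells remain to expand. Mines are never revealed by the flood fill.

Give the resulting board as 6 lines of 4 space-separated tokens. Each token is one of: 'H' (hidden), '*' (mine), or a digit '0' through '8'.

H H H H
H H H H
H H 4 H
H H H H
H H H H
H H H H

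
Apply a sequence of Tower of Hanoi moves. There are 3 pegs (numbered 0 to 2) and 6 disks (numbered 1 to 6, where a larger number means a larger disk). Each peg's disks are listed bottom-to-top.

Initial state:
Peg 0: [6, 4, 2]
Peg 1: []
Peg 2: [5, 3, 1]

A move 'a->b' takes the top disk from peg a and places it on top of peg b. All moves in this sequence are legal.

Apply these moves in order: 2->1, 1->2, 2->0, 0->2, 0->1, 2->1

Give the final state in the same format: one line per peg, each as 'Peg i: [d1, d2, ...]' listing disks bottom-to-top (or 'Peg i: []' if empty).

Answer: Peg 0: [6, 4]
Peg 1: [2, 1]
Peg 2: [5, 3]

Derivation:
After move 1 (2->1):
Peg 0: [6, 4, 2]
Peg 1: [1]
Peg 2: [5, 3]

After move 2 (1->2):
Peg 0: [6, 4, 2]
Peg 1: []
Peg 2: [5, 3, 1]

After move 3 (2->0):
Peg 0: [6, 4, 2, 1]
Peg 1: []
Peg 2: [5, 3]

After move 4 (0->2):
Peg 0: [6, 4, 2]
Peg 1: []
Peg 2: [5, 3, 1]

After move 5 (0->1):
Peg 0: [6, 4]
Peg 1: [2]
Peg 2: [5, 3, 1]

After move 6 (2->1):
Peg 0: [6, 4]
Peg 1: [2, 1]
Peg 2: [5, 3]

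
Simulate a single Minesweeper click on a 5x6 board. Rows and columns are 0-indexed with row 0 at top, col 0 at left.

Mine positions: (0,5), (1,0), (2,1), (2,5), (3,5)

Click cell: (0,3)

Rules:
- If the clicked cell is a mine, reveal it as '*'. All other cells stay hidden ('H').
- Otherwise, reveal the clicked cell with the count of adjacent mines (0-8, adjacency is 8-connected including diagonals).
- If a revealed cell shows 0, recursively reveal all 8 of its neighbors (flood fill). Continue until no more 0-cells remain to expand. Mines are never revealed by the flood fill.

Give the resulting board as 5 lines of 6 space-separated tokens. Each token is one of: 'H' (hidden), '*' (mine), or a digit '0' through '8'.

H 1 0 0 1 H
H 2 1 0 2 H
H H 1 0 2 H
1 1 1 0 2 H
0 0 0 0 1 H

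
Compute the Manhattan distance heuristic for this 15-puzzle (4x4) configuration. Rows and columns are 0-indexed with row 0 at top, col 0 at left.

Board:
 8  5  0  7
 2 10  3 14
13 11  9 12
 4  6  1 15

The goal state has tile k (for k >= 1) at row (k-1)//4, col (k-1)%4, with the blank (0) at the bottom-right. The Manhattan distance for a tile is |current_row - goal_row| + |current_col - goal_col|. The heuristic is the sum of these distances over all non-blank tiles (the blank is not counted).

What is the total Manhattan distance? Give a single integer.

Tile 8: (0,0)->(1,3) = 4
Tile 5: (0,1)->(1,0) = 2
Tile 7: (0,3)->(1,2) = 2
Tile 2: (1,0)->(0,1) = 2
Tile 10: (1,1)->(2,1) = 1
Tile 3: (1,2)->(0,2) = 1
Tile 14: (1,3)->(3,1) = 4
Tile 13: (2,0)->(3,0) = 1
Tile 11: (2,1)->(2,2) = 1
Tile 9: (2,2)->(2,0) = 2
Tile 12: (2,3)->(2,3) = 0
Tile 4: (3,0)->(0,3) = 6
Tile 6: (3,1)->(1,1) = 2
Tile 1: (3,2)->(0,0) = 5
Tile 15: (3,3)->(3,2) = 1
Sum: 4 + 2 + 2 + 2 + 1 + 1 + 4 + 1 + 1 + 2 + 0 + 6 + 2 + 5 + 1 = 34

Answer: 34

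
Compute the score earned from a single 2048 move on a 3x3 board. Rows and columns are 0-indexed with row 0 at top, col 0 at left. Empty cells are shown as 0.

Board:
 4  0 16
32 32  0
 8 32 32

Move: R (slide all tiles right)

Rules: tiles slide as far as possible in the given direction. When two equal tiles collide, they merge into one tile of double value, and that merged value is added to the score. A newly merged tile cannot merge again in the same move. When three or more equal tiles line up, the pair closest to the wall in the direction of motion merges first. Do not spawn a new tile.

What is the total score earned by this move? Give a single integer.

Answer: 128

Derivation:
Slide right:
row 0: [4, 0, 16] -> [0, 4, 16]  score +0 (running 0)
row 1: [32, 32, 0] -> [0, 0, 64]  score +64 (running 64)
row 2: [8, 32, 32] -> [0, 8, 64]  score +64 (running 128)
Board after move:
 0  4 16
 0  0 64
 0  8 64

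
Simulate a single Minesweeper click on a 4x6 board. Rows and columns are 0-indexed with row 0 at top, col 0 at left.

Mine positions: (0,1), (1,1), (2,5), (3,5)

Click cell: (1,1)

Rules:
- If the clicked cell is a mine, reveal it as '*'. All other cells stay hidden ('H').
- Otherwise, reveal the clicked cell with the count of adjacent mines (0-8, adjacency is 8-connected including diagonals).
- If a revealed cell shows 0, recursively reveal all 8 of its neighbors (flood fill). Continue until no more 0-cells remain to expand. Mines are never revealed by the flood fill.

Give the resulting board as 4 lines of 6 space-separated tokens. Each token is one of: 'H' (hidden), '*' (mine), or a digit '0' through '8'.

H H H H H H
H * H H H H
H H H H H H
H H H H H H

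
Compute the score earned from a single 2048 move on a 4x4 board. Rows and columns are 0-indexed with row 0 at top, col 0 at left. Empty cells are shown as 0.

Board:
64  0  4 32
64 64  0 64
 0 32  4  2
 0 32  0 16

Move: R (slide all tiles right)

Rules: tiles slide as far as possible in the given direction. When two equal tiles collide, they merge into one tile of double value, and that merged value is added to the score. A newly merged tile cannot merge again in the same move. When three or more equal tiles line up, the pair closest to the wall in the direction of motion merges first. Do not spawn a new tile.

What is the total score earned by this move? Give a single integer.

Answer: 128

Derivation:
Slide right:
row 0: [64, 0, 4, 32] -> [0, 64, 4, 32]  score +0 (running 0)
row 1: [64, 64, 0, 64] -> [0, 0, 64, 128]  score +128 (running 128)
row 2: [0, 32, 4, 2] -> [0, 32, 4, 2]  score +0 (running 128)
row 3: [0, 32, 0, 16] -> [0, 0, 32, 16]  score +0 (running 128)
Board after move:
  0  64   4  32
  0   0  64 128
  0  32   4   2
  0   0  32  16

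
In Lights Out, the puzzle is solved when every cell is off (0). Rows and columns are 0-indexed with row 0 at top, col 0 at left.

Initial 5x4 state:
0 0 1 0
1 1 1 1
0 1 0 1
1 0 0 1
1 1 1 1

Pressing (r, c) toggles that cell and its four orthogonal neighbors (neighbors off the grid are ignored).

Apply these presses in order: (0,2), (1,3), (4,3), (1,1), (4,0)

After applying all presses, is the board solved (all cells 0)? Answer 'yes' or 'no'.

Answer: yes

Derivation:
After press 1 at (0,2):
0 1 0 1
1 1 0 1
0 1 0 1
1 0 0 1
1 1 1 1

After press 2 at (1,3):
0 1 0 0
1 1 1 0
0 1 0 0
1 0 0 1
1 1 1 1

After press 3 at (4,3):
0 1 0 0
1 1 1 0
0 1 0 0
1 0 0 0
1 1 0 0

After press 4 at (1,1):
0 0 0 0
0 0 0 0
0 0 0 0
1 0 0 0
1 1 0 0

After press 5 at (4,0):
0 0 0 0
0 0 0 0
0 0 0 0
0 0 0 0
0 0 0 0

Lights still on: 0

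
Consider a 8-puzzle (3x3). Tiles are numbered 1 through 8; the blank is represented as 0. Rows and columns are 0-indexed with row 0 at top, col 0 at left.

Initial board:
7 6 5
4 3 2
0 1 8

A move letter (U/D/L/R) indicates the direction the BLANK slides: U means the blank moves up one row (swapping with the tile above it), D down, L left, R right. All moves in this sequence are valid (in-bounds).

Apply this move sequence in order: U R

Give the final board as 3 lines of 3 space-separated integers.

After move 1 (U):
7 6 5
0 3 2
4 1 8

After move 2 (R):
7 6 5
3 0 2
4 1 8

Answer: 7 6 5
3 0 2
4 1 8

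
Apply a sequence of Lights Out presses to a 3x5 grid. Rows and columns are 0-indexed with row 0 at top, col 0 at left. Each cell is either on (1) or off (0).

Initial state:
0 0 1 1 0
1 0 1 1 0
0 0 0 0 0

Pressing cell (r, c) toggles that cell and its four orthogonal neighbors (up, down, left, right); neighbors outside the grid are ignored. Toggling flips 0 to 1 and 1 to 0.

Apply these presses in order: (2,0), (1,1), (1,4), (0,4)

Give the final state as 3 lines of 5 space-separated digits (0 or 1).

Answer: 0 1 1 0 0
1 1 0 0 0
1 0 0 0 1

Derivation:
After press 1 at (2,0):
0 0 1 1 0
0 0 1 1 0
1 1 0 0 0

After press 2 at (1,1):
0 1 1 1 0
1 1 0 1 0
1 0 0 0 0

After press 3 at (1,4):
0 1 1 1 1
1 1 0 0 1
1 0 0 0 1

After press 4 at (0,4):
0 1 1 0 0
1 1 0 0 0
1 0 0 0 1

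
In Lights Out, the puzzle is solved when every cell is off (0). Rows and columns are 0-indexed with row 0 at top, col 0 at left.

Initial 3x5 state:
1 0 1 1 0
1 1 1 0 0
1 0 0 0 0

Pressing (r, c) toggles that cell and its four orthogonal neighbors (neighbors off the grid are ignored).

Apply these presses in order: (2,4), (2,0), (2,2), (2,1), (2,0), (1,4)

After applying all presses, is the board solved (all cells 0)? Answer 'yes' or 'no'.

After press 1 at (2,4):
1 0 1 1 0
1 1 1 0 1
1 0 0 1 1

After press 2 at (2,0):
1 0 1 1 0
0 1 1 0 1
0 1 0 1 1

After press 3 at (2,2):
1 0 1 1 0
0 1 0 0 1
0 0 1 0 1

After press 4 at (2,1):
1 0 1 1 0
0 0 0 0 1
1 1 0 0 1

After press 5 at (2,0):
1 0 1 1 0
1 0 0 0 1
0 0 0 0 1

After press 6 at (1,4):
1 0 1 1 1
1 0 0 1 0
0 0 0 0 0

Lights still on: 6

Answer: no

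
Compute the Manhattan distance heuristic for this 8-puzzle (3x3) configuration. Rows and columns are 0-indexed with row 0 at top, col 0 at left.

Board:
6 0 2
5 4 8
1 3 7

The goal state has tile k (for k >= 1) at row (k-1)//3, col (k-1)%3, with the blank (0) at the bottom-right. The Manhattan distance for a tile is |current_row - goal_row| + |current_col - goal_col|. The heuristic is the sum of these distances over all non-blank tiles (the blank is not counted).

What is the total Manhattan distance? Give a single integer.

Answer: 15

Derivation:
Tile 6: (0,0)->(1,2) = 3
Tile 2: (0,2)->(0,1) = 1
Tile 5: (1,0)->(1,1) = 1
Tile 4: (1,1)->(1,0) = 1
Tile 8: (1,2)->(2,1) = 2
Tile 1: (2,0)->(0,0) = 2
Tile 3: (2,1)->(0,2) = 3
Tile 7: (2,2)->(2,0) = 2
Sum: 3 + 1 + 1 + 1 + 2 + 2 + 3 + 2 = 15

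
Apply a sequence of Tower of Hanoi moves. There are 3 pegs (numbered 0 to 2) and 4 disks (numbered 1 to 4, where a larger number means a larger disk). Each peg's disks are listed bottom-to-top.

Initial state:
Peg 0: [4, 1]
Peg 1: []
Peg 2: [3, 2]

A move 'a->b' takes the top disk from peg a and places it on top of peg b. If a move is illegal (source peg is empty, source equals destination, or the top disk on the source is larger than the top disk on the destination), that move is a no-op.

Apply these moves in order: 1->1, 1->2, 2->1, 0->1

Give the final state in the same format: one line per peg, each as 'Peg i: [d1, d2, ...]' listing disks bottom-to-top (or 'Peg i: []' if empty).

Answer: Peg 0: [4]
Peg 1: [2, 1]
Peg 2: [3]

Derivation:
After move 1 (1->1):
Peg 0: [4, 1]
Peg 1: []
Peg 2: [3, 2]

After move 2 (1->2):
Peg 0: [4, 1]
Peg 1: []
Peg 2: [3, 2]

After move 3 (2->1):
Peg 0: [4, 1]
Peg 1: [2]
Peg 2: [3]

After move 4 (0->1):
Peg 0: [4]
Peg 1: [2, 1]
Peg 2: [3]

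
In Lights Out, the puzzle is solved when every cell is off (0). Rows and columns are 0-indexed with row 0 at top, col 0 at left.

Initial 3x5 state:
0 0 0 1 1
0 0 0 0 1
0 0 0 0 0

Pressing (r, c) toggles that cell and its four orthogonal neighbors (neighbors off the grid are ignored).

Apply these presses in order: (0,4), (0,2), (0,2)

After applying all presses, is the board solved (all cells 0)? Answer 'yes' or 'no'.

After press 1 at (0,4):
0 0 0 0 0
0 0 0 0 0
0 0 0 0 0

After press 2 at (0,2):
0 1 1 1 0
0 0 1 0 0
0 0 0 0 0

After press 3 at (0,2):
0 0 0 0 0
0 0 0 0 0
0 0 0 0 0

Lights still on: 0

Answer: yes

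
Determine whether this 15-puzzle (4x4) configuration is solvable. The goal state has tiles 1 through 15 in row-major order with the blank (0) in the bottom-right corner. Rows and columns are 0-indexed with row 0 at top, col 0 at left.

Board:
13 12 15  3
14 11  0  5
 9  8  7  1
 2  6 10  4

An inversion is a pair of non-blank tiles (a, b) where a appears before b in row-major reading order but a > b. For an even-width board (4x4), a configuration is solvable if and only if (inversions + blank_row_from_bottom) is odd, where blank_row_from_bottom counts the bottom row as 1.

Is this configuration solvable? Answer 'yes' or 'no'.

Inversions: 76
Blank is in row 1 (0-indexed from top), which is row 3 counting from the bottom (bottom = 1).
76 + 3 = 79, which is odd, so the puzzle is solvable.

Answer: yes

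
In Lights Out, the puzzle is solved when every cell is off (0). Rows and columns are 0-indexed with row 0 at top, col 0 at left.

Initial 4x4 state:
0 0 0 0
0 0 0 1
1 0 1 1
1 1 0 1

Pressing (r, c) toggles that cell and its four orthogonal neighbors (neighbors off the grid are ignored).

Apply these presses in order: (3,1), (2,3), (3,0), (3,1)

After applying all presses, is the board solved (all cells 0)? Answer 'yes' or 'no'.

After press 1 at (3,1):
0 0 0 0
0 0 0 1
1 1 1 1
0 0 1 1

After press 2 at (2,3):
0 0 0 0
0 0 0 0
1 1 0 0
0 0 1 0

After press 3 at (3,0):
0 0 0 0
0 0 0 0
0 1 0 0
1 1 1 0

After press 4 at (3,1):
0 0 0 0
0 0 0 0
0 0 0 0
0 0 0 0

Lights still on: 0

Answer: yes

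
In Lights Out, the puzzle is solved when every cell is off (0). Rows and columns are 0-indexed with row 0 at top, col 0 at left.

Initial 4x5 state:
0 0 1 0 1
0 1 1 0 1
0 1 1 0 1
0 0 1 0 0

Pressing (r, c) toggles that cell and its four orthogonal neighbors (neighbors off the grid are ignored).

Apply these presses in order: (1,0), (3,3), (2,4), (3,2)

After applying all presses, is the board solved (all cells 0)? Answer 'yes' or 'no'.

After press 1 at (1,0):
1 0 1 0 1
1 0 1 0 1
1 1 1 0 1
0 0 1 0 0

After press 2 at (3,3):
1 0 1 0 1
1 0 1 0 1
1 1 1 1 1
0 0 0 1 1

After press 3 at (2,4):
1 0 1 0 1
1 0 1 0 0
1 1 1 0 0
0 0 0 1 0

After press 4 at (3,2):
1 0 1 0 1
1 0 1 0 0
1 1 0 0 0
0 1 1 0 0

Lights still on: 9

Answer: no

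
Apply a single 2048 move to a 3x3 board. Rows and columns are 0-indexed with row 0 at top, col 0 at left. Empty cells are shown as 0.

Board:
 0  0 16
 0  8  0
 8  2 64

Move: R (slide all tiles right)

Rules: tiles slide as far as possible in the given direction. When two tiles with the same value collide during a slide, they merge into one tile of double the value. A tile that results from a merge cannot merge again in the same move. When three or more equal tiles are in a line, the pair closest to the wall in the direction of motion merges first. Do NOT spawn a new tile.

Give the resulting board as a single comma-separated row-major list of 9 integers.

Answer: 0, 0, 16, 0, 0, 8, 8, 2, 64

Derivation:
Slide right:
row 0: [0, 0, 16] -> [0, 0, 16]
row 1: [0, 8, 0] -> [0, 0, 8]
row 2: [8, 2, 64] -> [8, 2, 64]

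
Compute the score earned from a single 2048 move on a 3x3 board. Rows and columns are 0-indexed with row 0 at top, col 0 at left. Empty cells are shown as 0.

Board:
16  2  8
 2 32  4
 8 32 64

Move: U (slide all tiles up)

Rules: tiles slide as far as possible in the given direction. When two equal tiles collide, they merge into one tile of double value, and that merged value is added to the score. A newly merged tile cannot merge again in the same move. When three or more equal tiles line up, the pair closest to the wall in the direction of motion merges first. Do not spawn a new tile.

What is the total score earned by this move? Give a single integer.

Slide up:
col 0: [16, 2, 8] -> [16, 2, 8]  score +0 (running 0)
col 1: [2, 32, 32] -> [2, 64, 0]  score +64 (running 64)
col 2: [8, 4, 64] -> [8, 4, 64]  score +0 (running 64)
Board after move:
16  2  8
 2 64  4
 8  0 64

Answer: 64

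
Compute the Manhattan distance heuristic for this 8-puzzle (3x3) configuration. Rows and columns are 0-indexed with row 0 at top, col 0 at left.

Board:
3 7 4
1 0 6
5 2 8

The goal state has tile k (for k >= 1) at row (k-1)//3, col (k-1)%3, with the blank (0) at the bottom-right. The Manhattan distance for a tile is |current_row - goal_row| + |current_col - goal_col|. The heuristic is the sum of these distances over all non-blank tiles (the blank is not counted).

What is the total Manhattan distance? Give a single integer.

Answer: 14

Derivation:
Tile 3: (0,0)->(0,2) = 2
Tile 7: (0,1)->(2,0) = 3
Tile 4: (0,2)->(1,0) = 3
Tile 1: (1,0)->(0,0) = 1
Tile 6: (1,2)->(1,2) = 0
Tile 5: (2,0)->(1,1) = 2
Tile 2: (2,1)->(0,1) = 2
Tile 8: (2,2)->(2,1) = 1
Sum: 2 + 3 + 3 + 1 + 0 + 2 + 2 + 1 = 14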